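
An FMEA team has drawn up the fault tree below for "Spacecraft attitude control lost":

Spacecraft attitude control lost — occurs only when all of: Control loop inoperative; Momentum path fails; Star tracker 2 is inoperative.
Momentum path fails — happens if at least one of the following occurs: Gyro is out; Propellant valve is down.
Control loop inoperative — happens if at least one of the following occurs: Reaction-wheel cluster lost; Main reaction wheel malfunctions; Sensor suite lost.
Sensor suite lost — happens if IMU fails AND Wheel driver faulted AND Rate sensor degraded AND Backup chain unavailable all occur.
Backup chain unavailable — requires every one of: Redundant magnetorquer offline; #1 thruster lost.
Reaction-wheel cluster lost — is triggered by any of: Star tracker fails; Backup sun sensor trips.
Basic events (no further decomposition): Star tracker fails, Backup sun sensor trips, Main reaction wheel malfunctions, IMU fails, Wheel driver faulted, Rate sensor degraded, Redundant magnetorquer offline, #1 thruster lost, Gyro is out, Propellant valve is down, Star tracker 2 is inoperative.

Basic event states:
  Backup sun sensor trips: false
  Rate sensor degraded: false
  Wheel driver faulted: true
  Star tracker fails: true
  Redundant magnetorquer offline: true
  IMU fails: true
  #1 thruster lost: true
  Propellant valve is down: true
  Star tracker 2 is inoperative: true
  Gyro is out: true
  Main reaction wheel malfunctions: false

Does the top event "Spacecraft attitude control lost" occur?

Reaction-wheel cluster lost [OR]: Star tracker fails=occurs, Backup sun sensor trips=not → at least one input occurs → occurs.
Backup chain unavailable [AND]: Redundant magnetorquer offline=occurs, #1 thruster lost=occurs → all inputs occur → occurs.
Sensor suite lost [AND]: IMU fails=occurs, Wheel driver faulted=occurs, Rate sensor degraded=not, Backup chain unavailable=occurs → not all inputs occur → does not occur.
Control loop inoperative [OR]: Reaction-wheel cluster lost=occurs, Main reaction wheel malfunctions=not, Sensor suite lost=not → at least one input occurs → occurs.
Momentum path fails [OR]: Gyro is out=occurs, Propellant valve is down=occurs → at least one input occurs → occurs.
Spacecraft attitude control lost [AND]: Control loop inoperative=occurs, Momentum path fails=occurs, Star tracker 2 is inoperative=occurs → all inputs occur → occurs.

Yes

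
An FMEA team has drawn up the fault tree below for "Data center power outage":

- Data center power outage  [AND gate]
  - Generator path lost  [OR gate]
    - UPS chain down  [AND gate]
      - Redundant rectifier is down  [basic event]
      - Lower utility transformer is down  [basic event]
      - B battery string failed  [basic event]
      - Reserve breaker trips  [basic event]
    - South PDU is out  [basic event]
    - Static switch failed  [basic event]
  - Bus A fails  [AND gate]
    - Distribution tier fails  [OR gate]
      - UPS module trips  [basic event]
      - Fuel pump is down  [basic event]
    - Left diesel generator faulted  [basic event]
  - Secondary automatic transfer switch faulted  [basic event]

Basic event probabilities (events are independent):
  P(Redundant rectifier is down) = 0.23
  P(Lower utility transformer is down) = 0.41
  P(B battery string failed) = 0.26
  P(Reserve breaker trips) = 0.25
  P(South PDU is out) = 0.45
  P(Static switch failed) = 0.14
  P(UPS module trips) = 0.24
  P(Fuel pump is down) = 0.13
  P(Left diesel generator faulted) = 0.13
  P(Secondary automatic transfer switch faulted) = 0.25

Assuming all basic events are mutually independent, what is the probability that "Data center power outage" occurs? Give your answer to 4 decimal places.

P(UPS chain down) [AND] = 0.23 × 0.41 × 0.26 × 0.25 = 0.006130
P(Generator path lost) [OR] = 1 − (1−0.006130) × (1−0.45) × (1−0.14) = 0.529899
P(Distribution tier fails) [OR] = 1 − (1−0.24) × (1−0.13) = 0.338800
P(Bus A fails) [AND] = 0.338800 × 0.13 = 0.044044
P(Data center power outage) [AND] = 0.529899 × 0.044044 × 0.25 = 0.005835
Rounded to 4 decimal places: P(Data center power outage) ≈ 0.0058.

0.0058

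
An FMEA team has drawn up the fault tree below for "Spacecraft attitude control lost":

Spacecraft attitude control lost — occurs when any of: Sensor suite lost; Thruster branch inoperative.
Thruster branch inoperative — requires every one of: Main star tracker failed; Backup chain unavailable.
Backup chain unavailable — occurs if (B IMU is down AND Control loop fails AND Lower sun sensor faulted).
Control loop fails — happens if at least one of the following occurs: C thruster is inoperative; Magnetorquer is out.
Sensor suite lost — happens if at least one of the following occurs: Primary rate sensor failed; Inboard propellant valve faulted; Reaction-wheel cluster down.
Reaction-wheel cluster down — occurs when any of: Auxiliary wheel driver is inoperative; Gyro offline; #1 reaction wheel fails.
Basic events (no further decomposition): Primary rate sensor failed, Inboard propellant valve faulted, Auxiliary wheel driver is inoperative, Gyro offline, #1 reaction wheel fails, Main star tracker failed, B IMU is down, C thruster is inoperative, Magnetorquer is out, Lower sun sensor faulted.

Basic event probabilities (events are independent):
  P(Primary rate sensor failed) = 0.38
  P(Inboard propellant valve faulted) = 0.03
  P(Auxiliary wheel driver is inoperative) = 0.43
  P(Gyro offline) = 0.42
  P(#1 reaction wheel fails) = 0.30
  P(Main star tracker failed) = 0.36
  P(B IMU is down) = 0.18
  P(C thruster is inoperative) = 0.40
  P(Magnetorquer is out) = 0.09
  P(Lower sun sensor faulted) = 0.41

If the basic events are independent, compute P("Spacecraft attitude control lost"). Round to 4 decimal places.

0.8625

P(Reaction-wheel cluster down) [OR] = 1 − (1−0.43) × (1−0.42) × (1−0.30) = 0.768580
P(Sensor suite lost) [OR] = 1 − (1−0.38) × (1−0.03) × (1−0.768580) = 0.860824
P(Control loop fails) [OR] = 1 − (1−0.40) × (1−0.09) = 0.454000
P(Backup chain unavailable) [AND] = 0.18 × 0.454000 × 0.41 = 0.033505
P(Thruster branch inoperative) [AND] = 0.36 × 0.033505 = 0.012062
P(Spacecraft attitude control lost) [OR] = 1 − (1−0.860824) × (1−0.012062) = 0.862503
Rounded to 4 decimal places: P(Spacecraft attitude control lost) ≈ 0.8625.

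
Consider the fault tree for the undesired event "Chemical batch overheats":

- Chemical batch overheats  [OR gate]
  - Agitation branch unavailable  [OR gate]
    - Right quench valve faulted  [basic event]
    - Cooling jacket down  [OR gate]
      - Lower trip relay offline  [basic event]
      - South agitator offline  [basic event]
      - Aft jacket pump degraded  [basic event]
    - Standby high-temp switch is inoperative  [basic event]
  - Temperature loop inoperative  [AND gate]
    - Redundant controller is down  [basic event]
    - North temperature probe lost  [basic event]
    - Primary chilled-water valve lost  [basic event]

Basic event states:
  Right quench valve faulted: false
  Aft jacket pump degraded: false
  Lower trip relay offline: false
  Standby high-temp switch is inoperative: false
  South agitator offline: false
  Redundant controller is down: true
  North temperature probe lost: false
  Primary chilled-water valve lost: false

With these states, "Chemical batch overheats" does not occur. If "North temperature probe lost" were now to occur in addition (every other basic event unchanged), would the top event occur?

Counterfactual: set "North temperature probe lost" to occurred.
Cooling jacket down [OR]: Lower trip relay offline=not, South agitator offline=not, Aft jacket pump degraded=not → no input occurs → does not occur.
Agitation branch unavailable [OR]: Right quench valve faulted=not, Cooling jacket down=not, Standby high-temp switch is inoperative=not → no input occurs → does not occur.
Temperature loop inoperative [AND]: Redundant controller is down=occurs, North temperature probe lost=occurs, Primary chilled-water valve lost=not → not all inputs occur → does not occur.
Chemical batch overheats [OR]: Agitation branch unavailable=not, Temperature loop inoperative=not → no input occurs → does not occur.

No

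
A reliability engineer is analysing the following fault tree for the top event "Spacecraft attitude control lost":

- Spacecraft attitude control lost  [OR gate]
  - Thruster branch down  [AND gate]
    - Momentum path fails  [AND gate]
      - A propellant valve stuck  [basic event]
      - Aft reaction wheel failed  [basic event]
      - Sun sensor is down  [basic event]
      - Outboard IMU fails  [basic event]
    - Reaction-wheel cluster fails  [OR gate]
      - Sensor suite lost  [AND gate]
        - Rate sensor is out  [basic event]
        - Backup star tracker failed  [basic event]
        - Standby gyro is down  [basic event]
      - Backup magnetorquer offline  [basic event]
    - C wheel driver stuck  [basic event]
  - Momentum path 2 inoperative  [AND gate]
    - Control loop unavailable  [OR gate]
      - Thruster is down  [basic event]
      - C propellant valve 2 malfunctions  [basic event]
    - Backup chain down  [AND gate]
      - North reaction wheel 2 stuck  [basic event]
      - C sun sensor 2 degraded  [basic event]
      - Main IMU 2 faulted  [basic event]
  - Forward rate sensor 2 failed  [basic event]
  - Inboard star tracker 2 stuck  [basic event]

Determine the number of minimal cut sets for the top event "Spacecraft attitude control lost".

Momentum path fails [AND]: one cut set from each child combined → 1 × 1 × 1 × 1 = 1 cut set(s).
Sensor suite lost [AND]: one cut set from each child combined → 1 × 1 × 1 = 1 cut set(s).
Reaction-wheel cluster fails [OR]: union of children's cut sets → 2 cut set(s).
Thruster branch down [AND]: one cut set from each child combined → 1 × 2 × 1 = 2 cut set(s).
Control loop unavailable [OR]: union of children's cut sets → 2 cut set(s).
Backup chain down [AND]: one cut set from each child combined → 1 × 1 × 1 = 1 cut set(s).
Momentum path 2 inoperative [AND]: one cut set from each child combined → 2 × 1 = 2 cut set(s).
Spacecraft attitude control lost [OR]: union of children's cut sets → 6 cut set(s).
Minimal cut sets: {A propellant valve stuck, Aft reaction wheel failed, Backup star tracker failed, C wheel driver stuck, Outboard IMU fails, Rate sensor is out, Standby gyro is down, Sun sensor is down}; {A propellant valve stuck, Aft reaction wheel failed, Backup magnetorquer offline, C wheel driver stuck, Outboard IMU fails, Sun sensor is down}; {C sun sensor 2 degraded, Main IMU 2 faulted, North reaction wheel 2 stuck, Thruster is down}; {C propellant valve 2 malfunctions, C sun sensor 2 degraded, Main IMU 2 faulted, North reaction wheel 2 stuck}; {Forward rate sensor 2 failed}; {Inboard star tracker 2 stuck}.

6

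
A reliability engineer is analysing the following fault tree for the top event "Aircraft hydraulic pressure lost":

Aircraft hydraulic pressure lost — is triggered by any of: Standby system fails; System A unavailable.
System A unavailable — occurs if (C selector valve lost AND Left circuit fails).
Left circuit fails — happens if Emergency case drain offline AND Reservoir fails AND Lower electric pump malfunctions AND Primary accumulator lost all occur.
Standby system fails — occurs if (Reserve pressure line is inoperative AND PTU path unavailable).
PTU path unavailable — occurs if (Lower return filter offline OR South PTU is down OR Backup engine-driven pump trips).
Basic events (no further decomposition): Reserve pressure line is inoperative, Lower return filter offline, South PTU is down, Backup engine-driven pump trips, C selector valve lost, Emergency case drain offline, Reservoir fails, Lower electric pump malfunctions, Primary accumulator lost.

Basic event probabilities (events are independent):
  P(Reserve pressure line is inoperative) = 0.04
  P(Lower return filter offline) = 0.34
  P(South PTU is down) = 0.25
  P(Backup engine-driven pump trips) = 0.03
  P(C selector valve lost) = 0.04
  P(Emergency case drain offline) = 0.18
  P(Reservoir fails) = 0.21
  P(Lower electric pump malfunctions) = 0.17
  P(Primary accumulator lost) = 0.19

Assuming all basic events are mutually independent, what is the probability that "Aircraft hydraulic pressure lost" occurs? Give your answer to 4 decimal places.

P(PTU path unavailable) [OR] = 1 − (1−0.34) × (1−0.25) × (1−0.03) = 0.519850
P(Standby system fails) [AND] = 0.04 × 0.519850 = 0.020794
P(Left circuit fails) [AND] = 0.18 × 0.21 × 0.17 × 0.19 = 0.001221
P(System A unavailable) [AND] = 0.04 × 0.001221 = 0.000049
P(Aircraft hydraulic pressure lost) [OR] = 1 − (1−0.020794) × (1−0.000049) = 0.020842
Rounded to 4 decimal places: P(Aircraft hydraulic pressure lost) ≈ 0.0208.

0.0208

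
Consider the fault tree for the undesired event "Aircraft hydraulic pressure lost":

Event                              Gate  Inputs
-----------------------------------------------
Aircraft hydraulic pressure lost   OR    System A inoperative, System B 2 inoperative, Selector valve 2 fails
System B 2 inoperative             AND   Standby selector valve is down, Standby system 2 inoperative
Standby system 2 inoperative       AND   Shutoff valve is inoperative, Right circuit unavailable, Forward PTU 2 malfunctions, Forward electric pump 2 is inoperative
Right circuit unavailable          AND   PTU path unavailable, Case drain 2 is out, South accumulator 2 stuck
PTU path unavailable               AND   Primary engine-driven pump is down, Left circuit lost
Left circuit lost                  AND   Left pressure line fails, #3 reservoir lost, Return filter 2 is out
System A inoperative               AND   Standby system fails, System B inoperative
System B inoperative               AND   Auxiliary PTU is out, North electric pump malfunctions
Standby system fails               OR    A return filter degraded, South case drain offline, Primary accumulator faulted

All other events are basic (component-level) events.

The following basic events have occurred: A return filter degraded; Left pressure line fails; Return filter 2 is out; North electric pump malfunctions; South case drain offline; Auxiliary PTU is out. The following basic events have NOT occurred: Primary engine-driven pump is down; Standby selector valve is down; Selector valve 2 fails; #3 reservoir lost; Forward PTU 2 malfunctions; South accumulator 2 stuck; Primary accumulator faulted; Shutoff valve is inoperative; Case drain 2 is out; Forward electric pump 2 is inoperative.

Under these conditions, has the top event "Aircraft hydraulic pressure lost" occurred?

Standby system fails [OR]: A return filter degraded=occurs, South case drain offline=occurs, Primary accumulator faulted=not → at least one input occurs → occurs.
System B inoperative [AND]: Auxiliary PTU is out=occurs, North electric pump malfunctions=occurs → all inputs occur → occurs.
System A inoperative [AND]: Standby system fails=occurs, System B inoperative=occurs → all inputs occur → occurs.
Left circuit lost [AND]: Left pressure line fails=occurs, #3 reservoir lost=not, Return filter 2 is out=occurs → not all inputs occur → does not occur.
PTU path unavailable [AND]: Primary engine-driven pump is down=not, Left circuit lost=not → not all inputs occur → does not occur.
Right circuit unavailable [AND]: PTU path unavailable=not, Case drain 2 is out=not, South accumulator 2 stuck=not → not all inputs occur → does not occur.
Standby system 2 inoperative [AND]: Shutoff valve is inoperative=not, Right circuit unavailable=not, Forward PTU 2 malfunctions=not, Forward electric pump 2 is inoperative=not → not all inputs occur → does not occur.
System B 2 inoperative [AND]: Standby selector valve is down=not, Standby system 2 inoperative=not → not all inputs occur → does not occur.
Aircraft hydraulic pressure lost [OR]: System A inoperative=occurs, System B 2 inoperative=not, Selector valve 2 fails=not → at least one input occurs → occurs.

Yes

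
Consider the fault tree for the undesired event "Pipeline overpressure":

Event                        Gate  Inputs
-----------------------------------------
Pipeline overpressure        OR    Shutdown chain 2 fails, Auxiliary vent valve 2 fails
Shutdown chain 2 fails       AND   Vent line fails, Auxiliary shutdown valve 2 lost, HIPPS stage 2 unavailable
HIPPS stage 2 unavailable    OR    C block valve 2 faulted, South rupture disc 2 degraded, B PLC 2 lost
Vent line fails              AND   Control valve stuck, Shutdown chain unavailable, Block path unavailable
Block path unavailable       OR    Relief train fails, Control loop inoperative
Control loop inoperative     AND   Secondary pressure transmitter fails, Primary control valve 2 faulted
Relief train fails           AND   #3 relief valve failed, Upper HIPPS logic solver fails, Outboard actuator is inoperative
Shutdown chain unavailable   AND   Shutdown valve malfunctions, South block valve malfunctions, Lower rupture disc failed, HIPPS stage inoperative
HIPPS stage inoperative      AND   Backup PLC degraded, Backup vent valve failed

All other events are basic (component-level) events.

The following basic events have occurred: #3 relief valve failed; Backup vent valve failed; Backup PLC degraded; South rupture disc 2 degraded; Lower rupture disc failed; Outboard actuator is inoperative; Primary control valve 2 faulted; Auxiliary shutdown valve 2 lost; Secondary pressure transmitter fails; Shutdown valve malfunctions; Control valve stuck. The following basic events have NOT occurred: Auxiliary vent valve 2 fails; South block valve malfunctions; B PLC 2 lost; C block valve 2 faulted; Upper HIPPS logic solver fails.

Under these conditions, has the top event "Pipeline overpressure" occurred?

HIPPS stage inoperative [AND]: Backup PLC degraded=occurs, Backup vent valve failed=occurs → all inputs occur → occurs.
Shutdown chain unavailable [AND]: Shutdown valve malfunctions=occurs, South block valve malfunctions=not, Lower rupture disc failed=occurs, HIPPS stage inoperative=occurs → not all inputs occur → does not occur.
Relief train fails [AND]: #3 relief valve failed=occurs, Upper HIPPS logic solver fails=not, Outboard actuator is inoperative=occurs → not all inputs occur → does not occur.
Control loop inoperative [AND]: Secondary pressure transmitter fails=occurs, Primary control valve 2 faulted=occurs → all inputs occur → occurs.
Block path unavailable [OR]: Relief train fails=not, Control loop inoperative=occurs → at least one input occurs → occurs.
Vent line fails [AND]: Control valve stuck=occurs, Shutdown chain unavailable=not, Block path unavailable=occurs → not all inputs occur → does not occur.
HIPPS stage 2 unavailable [OR]: C block valve 2 faulted=not, South rupture disc 2 degraded=occurs, B PLC 2 lost=not → at least one input occurs → occurs.
Shutdown chain 2 fails [AND]: Vent line fails=not, Auxiliary shutdown valve 2 lost=occurs, HIPPS stage 2 unavailable=occurs → not all inputs occur → does not occur.
Pipeline overpressure [OR]: Shutdown chain 2 fails=not, Auxiliary vent valve 2 fails=not → no input occurs → does not occur.

No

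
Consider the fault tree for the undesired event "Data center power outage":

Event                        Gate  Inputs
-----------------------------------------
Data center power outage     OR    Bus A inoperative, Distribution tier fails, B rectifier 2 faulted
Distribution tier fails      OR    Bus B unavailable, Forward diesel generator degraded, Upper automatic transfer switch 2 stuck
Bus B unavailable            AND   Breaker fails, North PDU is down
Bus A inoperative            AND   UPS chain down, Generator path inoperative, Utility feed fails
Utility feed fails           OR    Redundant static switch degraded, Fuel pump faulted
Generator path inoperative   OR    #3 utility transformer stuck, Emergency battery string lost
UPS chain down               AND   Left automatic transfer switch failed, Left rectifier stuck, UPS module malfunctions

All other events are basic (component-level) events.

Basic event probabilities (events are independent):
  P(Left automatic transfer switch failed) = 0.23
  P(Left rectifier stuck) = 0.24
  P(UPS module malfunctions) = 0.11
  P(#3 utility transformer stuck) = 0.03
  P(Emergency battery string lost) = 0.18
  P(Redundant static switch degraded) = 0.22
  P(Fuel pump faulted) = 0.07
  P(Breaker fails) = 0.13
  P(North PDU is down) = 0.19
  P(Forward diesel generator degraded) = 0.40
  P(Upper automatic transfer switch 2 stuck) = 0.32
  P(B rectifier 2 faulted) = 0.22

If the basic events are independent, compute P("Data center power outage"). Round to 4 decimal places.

P(UPS chain down) [AND] = 0.23 × 0.24 × 0.11 = 0.006072
P(Generator path inoperative) [OR] = 1 − (1−0.03) × (1−0.18) = 0.204600
P(Utility feed fails) [OR] = 1 − (1−0.22) × (1−0.07) = 0.274600
P(Bus A inoperative) [AND] = 0.006072 × 0.204600 × 0.274600 = 0.000341
P(Bus B unavailable) [AND] = 0.13 × 0.19 = 0.024700
P(Distribution tier fails) [OR] = 1 − (1−0.024700) × (1−0.40) × (1−0.32) = 0.602078
P(Data center power outage) [OR] = 1 − (1−0.000341) × (1−0.602078) × (1−0.22) = 0.689727
Rounded to 4 decimal places: P(Data center power outage) ≈ 0.6897.

0.6897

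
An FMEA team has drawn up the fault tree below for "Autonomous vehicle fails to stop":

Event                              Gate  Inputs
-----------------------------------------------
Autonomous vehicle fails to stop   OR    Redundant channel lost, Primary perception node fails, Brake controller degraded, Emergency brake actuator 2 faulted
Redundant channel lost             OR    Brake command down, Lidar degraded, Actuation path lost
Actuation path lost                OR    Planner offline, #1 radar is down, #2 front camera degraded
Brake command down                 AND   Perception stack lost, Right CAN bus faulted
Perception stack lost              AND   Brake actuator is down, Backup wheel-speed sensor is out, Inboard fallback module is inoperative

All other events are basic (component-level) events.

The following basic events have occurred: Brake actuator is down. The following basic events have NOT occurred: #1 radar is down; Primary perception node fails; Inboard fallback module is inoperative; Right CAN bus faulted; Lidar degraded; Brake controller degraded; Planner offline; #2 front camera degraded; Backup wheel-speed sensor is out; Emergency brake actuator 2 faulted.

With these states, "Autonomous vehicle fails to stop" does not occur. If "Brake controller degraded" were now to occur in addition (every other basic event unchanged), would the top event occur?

Yes

Counterfactual: set "Brake controller degraded" to occurred.
Perception stack lost [AND]: Brake actuator is down=occurs, Backup wheel-speed sensor is out=not, Inboard fallback module is inoperative=not → not all inputs occur → does not occur.
Brake command down [AND]: Perception stack lost=not, Right CAN bus faulted=not → not all inputs occur → does not occur.
Actuation path lost [OR]: Planner offline=not, #1 radar is down=not, #2 front camera degraded=not → no input occurs → does not occur.
Redundant channel lost [OR]: Brake command down=not, Lidar degraded=not, Actuation path lost=not → no input occurs → does not occur.
Autonomous vehicle fails to stop [OR]: Redundant channel lost=not, Primary perception node fails=not, Brake controller degraded=occurs, Emergency brake actuator 2 faulted=not → at least one input occurs → occurs.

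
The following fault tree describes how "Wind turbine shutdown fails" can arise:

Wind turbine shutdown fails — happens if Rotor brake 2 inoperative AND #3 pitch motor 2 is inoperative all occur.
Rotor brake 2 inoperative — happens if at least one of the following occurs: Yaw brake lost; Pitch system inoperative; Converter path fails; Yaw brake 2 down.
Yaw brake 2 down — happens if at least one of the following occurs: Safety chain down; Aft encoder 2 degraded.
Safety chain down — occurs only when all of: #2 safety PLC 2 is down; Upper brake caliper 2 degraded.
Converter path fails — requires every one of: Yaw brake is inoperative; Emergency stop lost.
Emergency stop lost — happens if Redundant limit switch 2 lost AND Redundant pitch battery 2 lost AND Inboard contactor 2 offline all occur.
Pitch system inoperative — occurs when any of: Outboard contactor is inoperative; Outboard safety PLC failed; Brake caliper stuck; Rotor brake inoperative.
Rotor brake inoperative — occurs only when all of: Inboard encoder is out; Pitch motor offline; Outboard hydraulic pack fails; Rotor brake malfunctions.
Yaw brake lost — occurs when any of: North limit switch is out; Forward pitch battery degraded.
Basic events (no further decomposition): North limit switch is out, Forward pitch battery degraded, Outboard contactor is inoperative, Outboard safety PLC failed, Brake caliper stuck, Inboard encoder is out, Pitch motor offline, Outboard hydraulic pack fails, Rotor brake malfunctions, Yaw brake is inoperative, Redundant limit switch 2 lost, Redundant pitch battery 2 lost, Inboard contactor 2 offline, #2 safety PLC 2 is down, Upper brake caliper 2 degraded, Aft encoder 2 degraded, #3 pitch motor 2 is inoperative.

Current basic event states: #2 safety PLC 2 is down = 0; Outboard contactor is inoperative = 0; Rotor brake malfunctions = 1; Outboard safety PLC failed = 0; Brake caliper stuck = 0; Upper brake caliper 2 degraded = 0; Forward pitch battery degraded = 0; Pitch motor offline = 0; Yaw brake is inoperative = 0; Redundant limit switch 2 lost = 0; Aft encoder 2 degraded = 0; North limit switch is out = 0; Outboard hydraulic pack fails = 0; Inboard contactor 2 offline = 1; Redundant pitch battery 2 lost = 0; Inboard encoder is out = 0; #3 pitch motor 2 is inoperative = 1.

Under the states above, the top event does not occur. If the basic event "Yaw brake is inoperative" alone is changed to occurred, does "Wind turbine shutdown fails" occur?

Counterfactual: set "Yaw brake is inoperative" to occurred.
Yaw brake lost [OR]: North limit switch is out=not, Forward pitch battery degraded=not → no input occurs → does not occur.
Rotor brake inoperative [AND]: Inboard encoder is out=not, Pitch motor offline=not, Outboard hydraulic pack fails=not, Rotor brake malfunctions=occurs → not all inputs occur → does not occur.
Pitch system inoperative [OR]: Outboard contactor is inoperative=not, Outboard safety PLC failed=not, Brake caliper stuck=not, Rotor brake inoperative=not → no input occurs → does not occur.
Emergency stop lost [AND]: Redundant limit switch 2 lost=not, Redundant pitch battery 2 lost=not, Inboard contactor 2 offline=occurs → not all inputs occur → does not occur.
Converter path fails [AND]: Yaw brake is inoperative=occurs, Emergency stop lost=not → not all inputs occur → does not occur.
Safety chain down [AND]: #2 safety PLC 2 is down=not, Upper brake caliper 2 degraded=not → not all inputs occur → does not occur.
Yaw brake 2 down [OR]: Safety chain down=not, Aft encoder 2 degraded=not → no input occurs → does not occur.
Rotor brake 2 inoperative [OR]: Yaw brake lost=not, Pitch system inoperative=not, Converter path fails=not, Yaw brake 2 down=not → no input occurs → does not occur.
Wind turbine shutdown fails [AND]: Rotor brake 2 inoperative=not, #3 pitch motor 2 is inoperative=occurs → not all inputs occur → does not occur.

No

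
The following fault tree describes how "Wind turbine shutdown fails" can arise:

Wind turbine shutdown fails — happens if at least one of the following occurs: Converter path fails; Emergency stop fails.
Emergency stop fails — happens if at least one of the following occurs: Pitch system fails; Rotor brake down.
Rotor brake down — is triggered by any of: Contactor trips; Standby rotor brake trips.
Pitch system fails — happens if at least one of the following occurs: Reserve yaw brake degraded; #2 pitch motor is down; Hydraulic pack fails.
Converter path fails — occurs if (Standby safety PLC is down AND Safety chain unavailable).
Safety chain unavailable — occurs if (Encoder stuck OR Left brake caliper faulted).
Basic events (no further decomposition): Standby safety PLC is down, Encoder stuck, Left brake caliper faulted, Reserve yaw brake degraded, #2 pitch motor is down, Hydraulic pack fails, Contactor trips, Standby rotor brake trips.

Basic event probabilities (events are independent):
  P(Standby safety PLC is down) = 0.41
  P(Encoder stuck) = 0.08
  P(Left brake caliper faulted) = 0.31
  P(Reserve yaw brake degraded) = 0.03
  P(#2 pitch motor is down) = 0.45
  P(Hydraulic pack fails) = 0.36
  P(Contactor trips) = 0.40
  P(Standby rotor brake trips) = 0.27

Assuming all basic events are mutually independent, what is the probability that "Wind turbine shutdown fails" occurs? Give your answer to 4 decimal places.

P(Safety chain unavailable) [OR] = 1 − (1−0.08) × (1−0.31) = 0.365200
P(Converter path fails) [AND] = 0.41 × 0.365200 = 0.149732
P(Pitch system fails) [OR] = 1 − (1−0.03) × (1−0.45) × (1−0.36) = 0.658560
P(Rotor brake down) [OR] = 1 − (1−0.40) × (1−0.27) = 0.562000
P(Emergency stop fails) [OR] = 1 − (1−0.658560) × (1−0.562000) = 0.850449
P(Wind turbine shutdown fails) [OR] = 1 − (1−0.149732) × (1−0.850449) = 0.872842
Rounded to 4 decimal places: P(Wind turbine shutdown fails) ≈ 0.8728.

0.8728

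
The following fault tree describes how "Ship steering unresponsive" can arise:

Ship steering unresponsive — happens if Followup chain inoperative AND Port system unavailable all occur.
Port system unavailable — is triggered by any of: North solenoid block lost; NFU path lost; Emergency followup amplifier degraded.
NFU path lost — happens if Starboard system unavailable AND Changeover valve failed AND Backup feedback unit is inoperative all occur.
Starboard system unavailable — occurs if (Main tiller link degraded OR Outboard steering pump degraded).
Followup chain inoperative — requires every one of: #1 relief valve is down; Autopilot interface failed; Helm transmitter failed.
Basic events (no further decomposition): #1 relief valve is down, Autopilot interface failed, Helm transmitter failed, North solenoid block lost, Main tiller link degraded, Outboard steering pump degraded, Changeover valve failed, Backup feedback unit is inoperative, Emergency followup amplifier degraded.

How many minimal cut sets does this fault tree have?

4

Followup chain inoperative [AND]: one cut set from each child combined → 1 × 1 × 1 = 1 cut set(s).
Starboard system unavailable [OR]: union of children's cut sets → 2 cut set(s).
NFU path lost [AND]: one cut set from each child combined → 2 × 1 × 1 = 2 cut set(s).
Port system unavailable [OR]: union of children's cut sets → 4 cut set(s).
Ship steering unresponsive [AND]: one cut set from each child combined → 1 × 4 = 4 cut set(s).
Minimal cut sets: {#1 relief valve is down, Autopilot interface failed, Helm transmitter failed, North solenoid block lost}; {#1 relief valve is down, Autopilot interface failed, Backup feedback unit is inoperative, Changeover valve failed, Helm transmitter failed, Main tiller link degraded}; {#1 relief valve is down, Autopilot interface failed, Backup feedback unit is inoperative, Changeover valve failed, Helm transmitter failed, Outboard steering pump degraded}; {#1 relief valve is down, Autopilot interface failed, Emergency followup amplifier degraded, Helm transmitter failed}.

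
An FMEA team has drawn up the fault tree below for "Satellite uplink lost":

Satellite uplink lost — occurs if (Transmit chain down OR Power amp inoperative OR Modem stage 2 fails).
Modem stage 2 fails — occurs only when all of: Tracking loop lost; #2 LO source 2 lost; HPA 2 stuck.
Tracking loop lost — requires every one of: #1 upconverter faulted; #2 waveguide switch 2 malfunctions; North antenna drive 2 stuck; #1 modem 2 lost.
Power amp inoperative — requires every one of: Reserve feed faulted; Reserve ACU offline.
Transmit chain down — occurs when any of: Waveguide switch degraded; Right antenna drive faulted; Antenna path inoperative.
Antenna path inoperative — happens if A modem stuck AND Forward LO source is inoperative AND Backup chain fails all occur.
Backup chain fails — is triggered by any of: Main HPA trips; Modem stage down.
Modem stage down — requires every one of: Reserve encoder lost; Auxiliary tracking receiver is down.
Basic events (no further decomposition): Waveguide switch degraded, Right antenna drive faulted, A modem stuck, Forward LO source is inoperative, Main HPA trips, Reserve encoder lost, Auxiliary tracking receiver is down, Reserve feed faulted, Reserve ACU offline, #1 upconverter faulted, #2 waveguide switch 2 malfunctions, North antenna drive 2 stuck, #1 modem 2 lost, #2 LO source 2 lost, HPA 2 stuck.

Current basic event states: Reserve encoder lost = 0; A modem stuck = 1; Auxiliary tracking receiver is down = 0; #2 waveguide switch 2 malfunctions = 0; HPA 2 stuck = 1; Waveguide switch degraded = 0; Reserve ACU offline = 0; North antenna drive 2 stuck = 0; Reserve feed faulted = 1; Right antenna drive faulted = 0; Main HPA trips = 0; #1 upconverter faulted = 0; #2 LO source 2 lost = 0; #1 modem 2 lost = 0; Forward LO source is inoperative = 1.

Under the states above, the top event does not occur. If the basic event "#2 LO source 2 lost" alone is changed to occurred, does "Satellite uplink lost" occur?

No

Counterfactual: set "#2 LO source 2 lost" to occurred.
Modem stage down [AND]: Reserve encoder lost=not, Auxiliary tracking receiver is down=not → not all inputs occur → does not occur.
Backup chain fails [OR]: Main HPA trips=not, Modem stage down=not → no input occurs → does not occur.
Antenna path inoperative [AND]: A modem stuck=occurs, Forward LO source is inoperative=occurs, Backup chain fails=not → not all inputs occur → does not occur.
Transmit chain down [OR]: Waveguide switch degraded=not, Right antenna drive faulted=not, Antenna path inoperative=not → no input occurs → does not occur.
Power amp inoperative [AND]: Reserve feed faulted=occurs, Reserve ACU offline=not → not all inputs occur → does not occur.
Tracking loop lost [AND]: #1 upconverter faulted=not, #2 waveguide switch 2 malfunctions=not, North antenna drive 2 stuck=not, #1 modem 2 lost=not → not all inputs occur → does not occur.
Modem stage 2 fails [AND]: Tracking loop lost=not, #2 LO source 2 lost=occurs, HPA 2 stuck=occurs → not all inputs occur → does not occur.
Satellite uplink lost [OR]: Transmit chain down=not, Power amp inoperative=not, Modem stage 2 fails=not → no input occurs → does not occur.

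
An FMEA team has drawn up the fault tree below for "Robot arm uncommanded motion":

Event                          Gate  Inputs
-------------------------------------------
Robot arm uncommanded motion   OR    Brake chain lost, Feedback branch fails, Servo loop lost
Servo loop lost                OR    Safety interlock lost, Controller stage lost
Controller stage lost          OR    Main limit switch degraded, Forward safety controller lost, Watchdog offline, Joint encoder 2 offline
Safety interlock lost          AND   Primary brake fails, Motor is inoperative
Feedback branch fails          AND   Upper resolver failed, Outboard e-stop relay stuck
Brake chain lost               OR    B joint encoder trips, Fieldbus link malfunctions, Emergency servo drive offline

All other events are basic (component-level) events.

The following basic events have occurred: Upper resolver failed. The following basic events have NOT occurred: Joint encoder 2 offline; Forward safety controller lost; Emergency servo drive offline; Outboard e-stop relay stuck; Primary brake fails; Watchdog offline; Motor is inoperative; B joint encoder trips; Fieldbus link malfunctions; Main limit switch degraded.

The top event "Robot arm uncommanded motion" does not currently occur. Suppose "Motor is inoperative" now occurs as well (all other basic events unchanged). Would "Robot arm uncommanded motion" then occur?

No

Counterfactual: set "Motor is inoperative" to occurred.
Brake chain lost [OR]: B joint encoder trips=not, Fieldbus link malfunctions=not, Emergency servo drive offline=not → no input occurs → does not occur.
Feedback branch fails [AND]: Upper resolver failed=occurs, Outboard e-stop relay stuck=not → not all inputs occur → does not occur.
Safety interlock lost [AND]: Primary brake fails=not, Motor is inoperative=occurs → not all inputs occur → does not occur.
Controller stage lost [OR]: Main limit switch degraded=not, Forward safety controller lost=not, Watchdog offline=not, Joint encoder 2 offline=not → no input occurs → does not occur.
Servo loop lost [OR]: Safety interlock lost=not, Controller stage lost=not → no input occurs → does not occur.
Robot arm uncommanded motion [OR]: Brake chain lost=not, Feedback branch fails=not, Servo loop lost=not → no input occurs → does not occur.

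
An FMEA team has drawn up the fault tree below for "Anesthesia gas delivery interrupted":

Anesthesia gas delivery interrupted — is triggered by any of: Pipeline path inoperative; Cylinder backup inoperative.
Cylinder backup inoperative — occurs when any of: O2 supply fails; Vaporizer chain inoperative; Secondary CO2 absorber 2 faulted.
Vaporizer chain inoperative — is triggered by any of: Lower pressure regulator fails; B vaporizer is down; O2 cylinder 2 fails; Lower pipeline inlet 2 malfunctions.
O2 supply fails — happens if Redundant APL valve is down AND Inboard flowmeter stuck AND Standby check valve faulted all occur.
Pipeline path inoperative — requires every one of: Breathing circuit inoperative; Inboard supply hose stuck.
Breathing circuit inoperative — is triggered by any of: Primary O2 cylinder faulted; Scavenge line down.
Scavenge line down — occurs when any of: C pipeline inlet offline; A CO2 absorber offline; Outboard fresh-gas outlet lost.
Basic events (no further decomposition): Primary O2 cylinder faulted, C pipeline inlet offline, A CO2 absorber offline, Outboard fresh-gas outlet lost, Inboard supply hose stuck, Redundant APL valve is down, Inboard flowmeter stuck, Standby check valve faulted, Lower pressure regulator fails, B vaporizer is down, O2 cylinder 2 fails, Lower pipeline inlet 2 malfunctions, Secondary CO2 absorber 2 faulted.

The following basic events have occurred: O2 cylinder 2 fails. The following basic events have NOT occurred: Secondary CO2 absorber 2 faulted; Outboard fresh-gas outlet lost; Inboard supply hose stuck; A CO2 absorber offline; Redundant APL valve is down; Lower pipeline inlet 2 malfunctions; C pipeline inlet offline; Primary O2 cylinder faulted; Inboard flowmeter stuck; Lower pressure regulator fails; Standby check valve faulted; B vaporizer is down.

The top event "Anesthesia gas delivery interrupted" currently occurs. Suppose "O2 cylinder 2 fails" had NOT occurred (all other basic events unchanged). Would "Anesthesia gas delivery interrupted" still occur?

No

Counterfactual: set "O2 cylinder 2 fails" to not occurred.
Scavenge line down [OR]: C pipeline inlet offline=not, A CO2 absorber offline=not, Outboard fresh-gas outlet lost=not → no input occurs → does not occur.
Breathing circuit inoperative [OR]: Primary O2 cylinder faulted=not, Scavenge line down=not → no input occurs → does not occur.
Pipeline path inoperative [AND]: Breathing circuit inoperative=not, Inboard supply hose stuck=not → not all inputs occur → does not occur.
O2 supply fails [AND]: Redundant APL valve is down=not, Inboard flowmeter stuck=not, Standby check valve faulted=not → not all inputs occur → does not occur.
Vaporizer chain inoperative [OR]: Lower pressure regulator fails=not, B vaporizer is down=not, O2 cylinder 2 fails=not, Lower pipeline inlet 2 malfunctions=not → no input occurs → does not occur.
Cylinder backup inoperative [OR]: O2 supply fails=not, Vaporizer chain inoperative=not, Secondary CO2 absorber 2 faulted=not → no input occurs → does not occur.
Anesthesia gas delivery interrupted [OR]: Pipeline path inoperative=not, Cylinder backup inoperative=not → no input occurs → does not occur.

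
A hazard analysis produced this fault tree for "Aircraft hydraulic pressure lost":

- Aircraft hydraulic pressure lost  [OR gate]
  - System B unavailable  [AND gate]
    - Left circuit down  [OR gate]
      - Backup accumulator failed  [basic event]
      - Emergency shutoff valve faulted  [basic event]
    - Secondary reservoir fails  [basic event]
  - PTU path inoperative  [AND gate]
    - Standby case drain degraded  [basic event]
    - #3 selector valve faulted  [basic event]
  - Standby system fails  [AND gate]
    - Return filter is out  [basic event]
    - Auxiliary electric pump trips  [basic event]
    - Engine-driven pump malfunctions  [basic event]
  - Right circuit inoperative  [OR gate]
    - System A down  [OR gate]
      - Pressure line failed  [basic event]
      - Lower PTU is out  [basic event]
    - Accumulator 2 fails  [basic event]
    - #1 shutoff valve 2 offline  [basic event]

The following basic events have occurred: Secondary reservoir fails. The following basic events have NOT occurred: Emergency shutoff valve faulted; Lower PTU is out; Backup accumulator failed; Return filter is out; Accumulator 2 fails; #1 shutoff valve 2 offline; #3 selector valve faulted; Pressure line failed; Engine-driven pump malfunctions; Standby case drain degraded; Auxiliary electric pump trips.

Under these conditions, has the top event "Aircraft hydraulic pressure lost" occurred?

No

Left circuit down [OR]: Backup accumulator failed=not, Emergency shutoff valve faulted=not → no input occurs → does not occur.
System B unavailable [AND]: Left circuit down=not, Secondary reservoir fails=occurs → not all inputs occur → does not occur.
PTU path inoperative [AND]: Standby case drain degraded=not, #3 selector valve faulted=not → not all inputs occur → does not occur.
Standby system fails [AND]: Return filter is out=not, Auxiliary electric pump trips=not, Engine-driven pump malfunctions=not → not all inputs occur → does not occur.
System A down [OR]: Pressure line failed=not, Lower PTU is out=not → no input occurs → does not occur.
Right circuit inoperative [OR]: System A down=not, Accumulator 2 fails=not, #1 shutoff valve 2 offline=not → no input occurs → does not occur.
Aircraft hydraulic pressure lost [OR]: System B unavailable=not, PTU path inoperative=not, Standby system fails=not, Right circuit inoperative=not → no input occurs → does not occur.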